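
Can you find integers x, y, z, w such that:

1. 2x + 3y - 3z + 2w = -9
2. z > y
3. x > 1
Yes

Take x = 2, y = -1, z = 0, w = -5. Substituting into each constraint:
  (1) 2(2) + 3(-1) - 3(0) + 2(-5) = -9 ✓
  (2) 0 > -1 ✓
  (3) 2 > 1 ✓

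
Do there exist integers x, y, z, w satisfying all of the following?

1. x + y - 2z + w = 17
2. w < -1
Yes

Take x = 0, y = 19, z = 0, w = -2. Substituting into each constraint:
  (1) 0 + 19 - 2(0) + (-2) = 17 ✓
  (2) -2 < -1 ✓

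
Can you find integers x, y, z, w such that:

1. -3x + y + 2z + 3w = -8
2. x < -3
Yes

Take x = -4, y = 1, z = 0, w = -7. Substituting into each constraint:
  (1) -3(-4) + 1 + 2(0) + 3(-7) = -8 ✓
  (2) -4 < -3 ✓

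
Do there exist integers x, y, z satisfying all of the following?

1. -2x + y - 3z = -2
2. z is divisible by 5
Yes

Take x = 0, y = -2, z = 0. Substituting into each constraint:
  (1) -2(0) + (-2) - 3(0) = -2 ✓
  (2) 0 = 5 × 0, remainder 0 ✓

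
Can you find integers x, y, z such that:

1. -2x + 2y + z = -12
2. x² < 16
Yes

Take x = 0, y = -6, z = 0. Substituting into each constraint:
  (1) -2(0) + 2(-6) + 0 = -12 ✓
  (2) x² = (0)² = 0, and 0 < 16 ✓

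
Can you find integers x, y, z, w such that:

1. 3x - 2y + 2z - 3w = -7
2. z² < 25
Yes

Take x = 0, y = 0, z = 1, w = 3. Substituting into each constraint:
  (1) 3(0) - 2(0) + 2(1) - 3(3) = -7 ✓
  (2) z² = (1)² = 1, and 1 < 25 ✓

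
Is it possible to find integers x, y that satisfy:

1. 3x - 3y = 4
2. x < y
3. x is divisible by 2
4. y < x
No

Even the single constraint (3x - 3y = 4) is infeasible over the integers.

  - 3x - 3y = 4: every term on the left is divisible by 3, so the LHS ≡ 0 (mod 3), but the RHS 4 is not — no integer solution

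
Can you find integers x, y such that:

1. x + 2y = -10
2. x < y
Yes

Take x = -4, y = -3. Substituting into each constraint:
  (1) (-4) + 2(-3) = -10 ✓
  (2) -4 < -3 ✓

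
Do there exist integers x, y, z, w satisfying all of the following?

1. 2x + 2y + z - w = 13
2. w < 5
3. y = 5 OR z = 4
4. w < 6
Yes

Take x = 0, y = 0, z = 4, w = -9. Substituting into each constraint:
  (1) 2(0) + 2(0) + 4 + 9 = 13 ✓
  (2) -9 < 5 ✓
  (3) z = 4, target 4 ✓ (second branch holds)
  (4) -9 < 6 ✓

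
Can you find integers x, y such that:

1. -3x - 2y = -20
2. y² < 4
Yes

Take x = 6, y = 1. Substituting into each constraint:
  (1) -3(6) - 2(1) = -20 ✓
  (2) y² = (1)² = 1, and 1 < 4 ✓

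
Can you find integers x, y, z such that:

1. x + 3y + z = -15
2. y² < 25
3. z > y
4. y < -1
Yes

Take x = -9, y = -2, z = 0. Substituting into each constraint:
  (1) (-9) + 3(-2) + 0 = -15 ✓
  (2) y² = (-2)² = 4, and 4 < 25 ✓
  (3) 0 > -2 ✓
  (4) -2 < -1 ✓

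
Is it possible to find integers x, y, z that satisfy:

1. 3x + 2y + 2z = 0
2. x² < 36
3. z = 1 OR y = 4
Yes

Take x = -4, y = 4, z = 2. Substituting into each constraint:
  (1) 3(-4) + 2(4) + 2(2) = 0 ✓
  (2) x² = (-4)² = 16, and 16 < 36 ✓
  (3) y = 4, target 4 ✓ (second branch holds)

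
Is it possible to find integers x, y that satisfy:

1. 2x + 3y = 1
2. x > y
Yes

Take x = 2, y = -1. Substituting into each constraint:
  (1) 2(2) + 3(-1) = 1 ✓
  (2) 2 > -1 ✓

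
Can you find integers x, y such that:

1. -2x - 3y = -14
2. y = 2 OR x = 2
Yes

Take x = 4, y = 2. Substituting into each constraint:
  (1) -2(4) - 3(2) = -14 ✓
  (2) y = 2, target 2 ✓ (first branch holds)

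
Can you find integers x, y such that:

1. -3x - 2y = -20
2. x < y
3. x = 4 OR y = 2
No

The full constraint system is jointly infeasible over the integers. Each constraint and what it forces:

  - -3x - 2y = -20: is a linear equation tying the variables together
  - x < y: bounds one variable relative to another variable
  - x = 4 OR y = 2: forces a choice: either x = 4 or y = 2

Split on the disjunction (x = 4 OR y = 2):
  • If x = 4: the equation forces y = 4, giving (x, y) = (4, 4), which violates y > x.
  • If y = 2: with y = 2, every remaining term of the linear equation is divisible by 3, so the left side is ≡ 0 (mod 3); but the right side -16 ≡ 2 (mod 3). No integers can satisfy it.
Both branches are infeasible, so the system has no integer solution.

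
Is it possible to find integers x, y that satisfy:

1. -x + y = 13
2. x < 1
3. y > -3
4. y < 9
Yes

Take x = -5, y = 8. Substituting into each constraint:
  (1) 5 + 8 = 13 ✓
  (2) -5 < 1 ✓
  (3) 8 > -3 ✓
  (4) 8 < 9 ✓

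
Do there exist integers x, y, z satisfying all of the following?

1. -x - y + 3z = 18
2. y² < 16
Yes

Take x = -18, y = 0, z = 0. Substituting into each constraint:
  (1) 18 + 0 + 3(0) = 18 ✓
  (2) y² = (0)² = 0, and 0 < 16 ✓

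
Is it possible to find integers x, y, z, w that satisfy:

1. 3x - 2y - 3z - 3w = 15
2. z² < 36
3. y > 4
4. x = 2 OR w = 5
Yes

Take x = 13, y = 6, z = -1, w = 5. Substituting into each constraint:
  (1) 3(13) - 2(6) - 3(-1) - 3(5) = 15 ✓
  (2) z² = (-1)² = 1, and 1 < 36 ✓
  (3) 6 > 4 ✓
  (4) w = 5, target 5 ✓ (second branch holds)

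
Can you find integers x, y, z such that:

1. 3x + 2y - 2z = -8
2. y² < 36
Yes

Take x = 0, y = -4, z = 0. Substituting into each constraint:
  (1) 3(0) + 2(-4) - 2(0) = -8 ✓
  (2) y² = (-4)² = 16, and 16 < 36 ✓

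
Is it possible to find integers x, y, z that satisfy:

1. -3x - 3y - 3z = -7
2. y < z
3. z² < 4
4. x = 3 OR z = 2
No

Even the single constraint (-3x - 3y - 3z = -7) is infeasible over the integers.

  - -3x - 3y - 3z = -7: every term on the left is divisible by 3, so the LHS ≡ 0 (mod 3), but the RHS -7 is not — no integer solution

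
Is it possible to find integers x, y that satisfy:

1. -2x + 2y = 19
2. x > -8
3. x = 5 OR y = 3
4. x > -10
No

Even the single constraint (-2x + 2y = 19) is infeasible over the integers.

  - -2x + 2y = 19: every term on the left is divisible by 2, so the LHS ≡ 0 (mod 2), but the RHS 19 is not — no integer solution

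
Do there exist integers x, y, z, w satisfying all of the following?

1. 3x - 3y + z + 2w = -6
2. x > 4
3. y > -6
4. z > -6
Yes

Take x = 5, y = 7, z = 0, w = 0. Substituting into each constraint:
  (1) 3(5) - 3(7) + 0 + 2(0) = -6 ✓
  (2) 5 > 4 ✓
  (3) 7 > -6 ✓
  (4) 0 > -6 ✓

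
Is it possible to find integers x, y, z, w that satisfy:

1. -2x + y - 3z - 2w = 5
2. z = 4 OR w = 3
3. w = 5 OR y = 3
Yes

Take x = 0, y = 3, z = 4, w = -7. Substituting into each constraint:
  (1) -2(0) + 3 - 3(4) - 2(-7) = 5 ✓
  (2) z = 4, target 4 ✓ (first branch holds)
  (3) y = 3, target 3 ✓ (second branch holds)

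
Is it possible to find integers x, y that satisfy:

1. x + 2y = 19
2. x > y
Yes

Take x = 7, y = 6. Substituting into each constraint:
  (1) 7 + 2(6) = 19 ✓
  (2) 7 > 6 ✓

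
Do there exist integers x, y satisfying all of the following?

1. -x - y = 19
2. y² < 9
Yes

Take x = -19, y = 0. Substituting into each constraint:
  (1) 19 + 0 = 19 ✓
  (2) y² = (0)² = 0, and 0 < 9 ✓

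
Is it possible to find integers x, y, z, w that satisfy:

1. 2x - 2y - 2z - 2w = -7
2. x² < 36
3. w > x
No

Even the single constraint (2x - 2y - 2z - 2w = -7) is infeasible over the integers.

  - 2x - 2y - 2z - 2w = -7: every term on the left is divisible by 2, so the LHS ≡ 0 (mod 2), but the RHS -7 is not — no integer solution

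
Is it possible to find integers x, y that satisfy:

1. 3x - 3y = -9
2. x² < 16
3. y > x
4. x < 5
Yes

Take x = 0, y = 3. Substituting into each constraint:
  (1) 3(0) - 3(3) = -9 ✓
  (2) x² = (0)² = 0, and 0 < 16 ✓
  (3) 3 > 0 ✓
  (4) 0 < 5 ✓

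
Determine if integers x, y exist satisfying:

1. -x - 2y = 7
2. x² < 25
Yes

Take x = 1, y = -4. Substituting into each constraint:
  (1) (-1) - 2(-4) = 7 ✓
  (2) x² = (1)² = 1, and 1 < 25 ✓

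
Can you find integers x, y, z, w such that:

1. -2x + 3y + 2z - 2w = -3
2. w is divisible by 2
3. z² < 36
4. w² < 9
Yes

Take x = 3, y = 1, z = 0, w = 0. Substituting into each constraint:
  (1) -2(3) + 3(1) + 2(0) - 2(0) = -3 ✓
  (2) 0 = 2 × 0, remainder 0 ✓
  (3) z² = (0)² = 0, and 0 < 36 ✓
  (4) w² = (0)² = 0, and 0 < 9 ✓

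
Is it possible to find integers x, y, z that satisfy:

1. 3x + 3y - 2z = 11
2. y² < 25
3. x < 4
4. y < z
Yes

Take x = 3, y = 4, z = 5. Substituting into each constraint:
  (1) 3(3) + 3(4) - 2(5) = 11 ✓
  (2) y² = (4)² = 16, and 16 < 25 ✓
  (3) 3 < 4 ✓
  (4) 4 < 5 ✓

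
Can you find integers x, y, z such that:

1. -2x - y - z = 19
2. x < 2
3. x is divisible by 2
Yes

Take x = 0, y = 0, z = -19. Substituting into each constraint:
  (1) -2(0) + 0 + 19 = 19 ✓
  (2) 0 < 2 ✓
  (3) 0 = 2 × 0, remainder 0 ✓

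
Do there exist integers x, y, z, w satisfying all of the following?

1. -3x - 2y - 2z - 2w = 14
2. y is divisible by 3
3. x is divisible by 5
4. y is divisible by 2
Yes

Take x = 0, y = 0, z = 0, w = -7. Substituting into each constraint:
  (1) -3(0) - 2(0) - 2(0) - 2(-7) = 14 ✓
  (2) 0 = 3 × 0, remainder 0 ✓
  (3) 0 = 5 × 0, remainder 0 ✓
  (4) 0 = 2 × 0, remainder 0 ✓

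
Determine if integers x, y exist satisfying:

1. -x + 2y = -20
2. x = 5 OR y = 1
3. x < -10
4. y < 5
No

A contradictory subset is {-x + 2y = -20, x = 5 OR y = 1, x < -10}. No integer assignment can satisfy these jointly:

  - -x + 2y = -20: is a linear equation tying the variables together
  - x = 5 OR y = 1: forces a choice: either x = 5 or y = 1
  - x < -10: bounds one variable relative to a constant

Split on the disjunction (x = 5 OR y = 1):
  • If x = 5: this contradicts the bound x ≤ -11.
  • If y = 1: the equation forces x = 22, which contradicts the bound x ≤ -11.
Both branches are infeasible, so the system has no integer solution.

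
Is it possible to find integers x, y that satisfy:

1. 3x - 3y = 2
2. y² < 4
No

Even the single constraint (3x - 3y = 2) is infeasible over the integers.

  - 3x - 3y = 2: every term on the left is divisible by 3, so the LHS ≡ 0 (mod 3), but the RHS 2 is not — no integer solution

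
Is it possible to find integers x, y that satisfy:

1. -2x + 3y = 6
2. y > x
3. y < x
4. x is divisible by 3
No

A contradictory subset is {y > x, y < x}. No integer assignment can satisfy these jointly:

  - y > x: bounds one variable relative to another variable
  - y < x: bounds one variable relative to another variable

Direct contradiction: y > x and x > y cannot both hold.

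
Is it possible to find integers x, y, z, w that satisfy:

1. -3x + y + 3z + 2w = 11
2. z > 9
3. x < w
Yes

Take x = 0, y = -21, z = 10, w = 1. Substituting into each constraint:
  (1) -3(0) + (-21) + 3(10) + 2(1) = 11 ✓
  (2) 10 > 9 ✓
  (3) 0 < 1 ✓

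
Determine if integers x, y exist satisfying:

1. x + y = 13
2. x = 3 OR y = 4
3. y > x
Yes

Take x = 3, y = 10. Substituting into each constraint:
  (1) 3 + 10 = 13 ✓
  (2) x = 3, target 3 ✓ (first branch holds)
  (3) 10 > 3 ✓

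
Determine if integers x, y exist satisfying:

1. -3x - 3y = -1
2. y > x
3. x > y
No

Even the single constraint (-3x - 3y = -1) is infeasible over the integers.

  - -3x - 3y = -1: every term on the left is divisible by 3, so the LHS ≡ 0 (mod 3), but the RHS -1 is not — no integer solution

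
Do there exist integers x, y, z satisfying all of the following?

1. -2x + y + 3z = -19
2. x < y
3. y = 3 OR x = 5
Yes

Take x = 5, y = 6, z = -5. Substituting into each constraint:
  (1) -2(5) + 6 + 3(-5) = -19 ✓
  (2) 5 < 6 ✓
  (3) x = 5, target 5 ✓ (second branch holds)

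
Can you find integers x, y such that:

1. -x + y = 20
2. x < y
Yes

Take x = -20, y = 0. Substituting into each constraint:
  (1) 20 + 0 = 20 ✓
  (2) -20 < 0 ✓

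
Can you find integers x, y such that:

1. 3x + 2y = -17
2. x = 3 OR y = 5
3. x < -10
No

The full constraint system is jointly infeasible over the integers. Each constraint and what it forces:

  - 3x + 2y = -17: is a linear equation tying the variables together
  - x = 3 OR y = 5: forces a choice: either x = 3 or y = 5
  - x < -10: bounds one variable relative to a constant

Split on the disjunction (x = 3 OR y = 5):
  • If x = 3: this contradicts the bound x ≤ -11.
  • If y = 5: the equation forces x = -9, which contradicts the bound x ≤ -11.
Both branches are infeasible, so the system has no integer solution.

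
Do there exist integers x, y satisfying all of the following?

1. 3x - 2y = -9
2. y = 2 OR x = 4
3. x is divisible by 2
No

A contradictory subset is {3x - 2y = -9, y = 2 OR x = 4}. No integer assignment can satisfy these jointly:

  - 3x - 2y = -9: is a linear equation tying the variables together
  - y = 2 OR x = 4: forces a choice: either y = 2 or x = 4

Split on the disjunction (y = 2 OR x = 4):
  • If y = 2: with y = 2, every remaining term of the linear equation is divisible by 3, so the left side is ≡ 0 (mod 3); but the right side -5 ≡ 1 (mod 3). No integers can satisfy it.
  • If x = 4: with x = 4, every remaining term of the linear equation is divisible by 2, so the left side is ≡ 0 (mod 2); but the right side -21 ≡ 1 (mod 2). No integers can satisfy it.
Both branches are infeasible, so the system has no integer solution.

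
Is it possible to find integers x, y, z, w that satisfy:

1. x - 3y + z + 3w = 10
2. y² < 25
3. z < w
Yes

Take x = 0, y = -1, z = 1, w = 2. Substituting into each constraint:
  (1) 0 - 3(-1) + 1 + 3(2) = 10 ✓
  (2) y² = (-1)² = 1, and 1 < 25 ✓
  (3) 1 < 2 ✓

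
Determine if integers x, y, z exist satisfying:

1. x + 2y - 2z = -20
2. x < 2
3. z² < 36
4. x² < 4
Yes

Take x = 0, y = -10, z = 0. Substituting into each constraint:
  (1) 0 + 2(-10) - 2(0) = -20 ✓
  (2) 0 < 2 ✓
  (3) z² = (0)² = 0, and 0 < 36 ✓
  (4) x² = (0)² = 0, and 0 < 4 ✓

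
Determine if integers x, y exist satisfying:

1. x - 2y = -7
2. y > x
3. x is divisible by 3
Yes

Take x = 3, y = 5. Substituting into each constraint:
  (1) 3 - 2(5) = -7 ✓
  (2) 5 > 3 ✓
  (3) 3 = 3 × 1, remainder 0 ✓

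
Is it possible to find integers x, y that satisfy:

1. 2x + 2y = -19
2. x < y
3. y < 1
No

Even the single constraint (2x + 2y = -19) is infeasible over the integers.

  - 2x + 2y = -19: every term on the left is divisible by 2, so the LHS ≡ 0 (mod 2), but the RHS -19 is not — no integer solution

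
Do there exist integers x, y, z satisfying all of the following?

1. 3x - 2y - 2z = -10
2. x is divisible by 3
Yes

Take x = 0, y = 5, z = 0. Substituting into each constraint:
  (1) 3(0) - 2(5) - 2(0) = -10 ✓
  (2) 0 = 3 × 0, remainder 0 ✓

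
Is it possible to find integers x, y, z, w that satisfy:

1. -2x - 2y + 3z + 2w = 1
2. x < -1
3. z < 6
Yes

Take x = -2, y = 3, z = 1, w = 0. Substituting into each constraint:
  (1) -2(-2) - 2(3) + 3(1) + 2(0) = 1 ✓
  (2) -2 < -1 ✓
  (3) 1 < 6 ✓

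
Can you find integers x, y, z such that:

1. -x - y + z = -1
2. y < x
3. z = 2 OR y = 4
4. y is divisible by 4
Yes

Take x = 5, y = 4, z = 8. Substituting into each constraint:
  (1) (-5) + (-4) + 8 = -1 ✓
  (2) 4 < 5 ✓
  (3) y = 4, target 4 ✓ (second branch holds)
  (4) 4 = 4 × 1, remainder 0 ✓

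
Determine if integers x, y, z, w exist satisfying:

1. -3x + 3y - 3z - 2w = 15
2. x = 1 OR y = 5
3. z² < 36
Yes

Take x = 0, y = 5, z = 0, w = 0. Substituting into each constraint:
  (1) -3(0) + 3(5) - 3(0) - 2(0) = 15 ✓
  (2) y = 5, target 5 ✓ (second branch holds)
  (3) z² = (0)² = 0, and 0 < 36 ✓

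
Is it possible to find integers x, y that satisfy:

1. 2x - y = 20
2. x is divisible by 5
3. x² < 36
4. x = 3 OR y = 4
No

A contradictory subset is {2x - y = 20, x is divisible by 5, x = 3 OR y = 4}. No integer assignment can satisfy these jointly:

  - 2x - y = 20: is a linear equation tying the variables together
  - x is divisible by 5: restricts x to multiples of 5
  - x = 3 OR y = 4: forces a choice: either x = 3 or y = 4

Split on the disjunction (x = 3 OR y = 4):
  • If x = 3: this contradicts the divisibility constraint — 3 is not a multiple of 5.
  • If y = 4: with y = 4, writing x = 5x', every remaining term of the linear equation is divisible by 10, so the left side is ≡ 0 (mod 10); but the right side 24 ≡ 4 (mod 10). No integers can satisfy it.
Both branches are infeasible, so the system has no integer solution.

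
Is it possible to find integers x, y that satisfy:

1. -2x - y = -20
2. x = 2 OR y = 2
Yes

Take x = 9, y = 2. Substituting into each constraint:
  (1) -2(9) + (-2) = -20 ✓
  (2) y = 2, target 2 ✓ (second branch holds)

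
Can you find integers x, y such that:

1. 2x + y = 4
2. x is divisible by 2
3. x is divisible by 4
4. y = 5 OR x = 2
No

A contradictory subset is {2x + y = 4, x is divisible by 4, y = 5 OR x = 2}. No integer assignment can satisfy these jointly:

  - 2x + y = 4: is a linear equation tying the variables together
  - x is divisible by 4: restricts x to multiples of 4
  - y = 5 OR x = 2: forces a choice: either y = 5 or x = 2

Split on the disjunction (y = 5 OR x = 2):
  • If y = 5: with y = 5, writing x = 4x', every remaining term of the linear equation is divisible by 8, so the left side is ≡ 0 (mod 8); but the right side -1 ≡ 7 (mod 8). No integers can satisfy it.
  • If x = 2: this contradicts the divisibility constraint — 2 is not a multiple of 4.
Both branches are infeasible, so the system has no integer solution.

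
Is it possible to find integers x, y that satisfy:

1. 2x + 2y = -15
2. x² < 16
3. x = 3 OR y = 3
No

Even the single constraint (2x + 2y = -15) is infeasible over the integers.

  - 2x + 2y = -15: every term on the left is divisible by 2, so the LHS ≡ 0 (mod 2), but the RHS -15 is not — no integer solution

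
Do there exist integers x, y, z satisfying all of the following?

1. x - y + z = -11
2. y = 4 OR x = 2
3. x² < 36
Yes

Take x = 3, y = 4, z = -10. Substituting into each constraint:
  (1) 3 + (-4) + (-10) = -11 ✓
  (2) y = 4, target 4 ✓ (first branch holds)
  (3) x² = (3)² = 9, and 9 < 36 ✓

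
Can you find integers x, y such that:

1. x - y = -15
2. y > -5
Yes

Take x = -15, y = 0. Substituting into each constraint:
  (1) (-15) + 0 = -15 ✓
  (2) 0 > -5 ✓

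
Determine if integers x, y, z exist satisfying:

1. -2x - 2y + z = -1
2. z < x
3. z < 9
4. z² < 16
Yes

Take x = 2, y = -1, z = 1. Substituting into each constraint:
  (1) -2(2) - 2(-1) + 1 = -1 ✓
  (2) 1 < 2 ✓
  (3) 1 < 9 ✓
  (4) z² = (1)² = 1, and 1 < 16 ✓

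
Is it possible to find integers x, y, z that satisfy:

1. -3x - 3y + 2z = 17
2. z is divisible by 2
Yes

Take x = 0, y = -7, z = -2. Substituting into each constraint:
  (1) -3(0) - 3(-7) + 2(-2) = 17 ✓
  (2) -2 = 2 × -1, remainder 0 ✓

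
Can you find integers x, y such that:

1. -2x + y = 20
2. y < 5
Yes

Take x = -10, y = 0. Substituting into each constraint:
  (1) -2(-10) + 0 = 20 ✓
  (2) 0 < 5 ✓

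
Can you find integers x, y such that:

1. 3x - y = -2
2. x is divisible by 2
Yes

Take x = 0, y = 2. Substituting into each constraint:
  (1) 3(0) + (-2) = -2 ✓
  (2) 0 = 2 × 0, remainder 0 ✓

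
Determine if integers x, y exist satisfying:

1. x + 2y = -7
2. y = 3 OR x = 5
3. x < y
Yes

Take x = -13, y = 3. Substituting into each constraint:
  (1) (-13) + 2(3) = -7 ✓
  (2) y = 3, target 3 ✓ (first branch holds)
  (3) -13 < 3 ✓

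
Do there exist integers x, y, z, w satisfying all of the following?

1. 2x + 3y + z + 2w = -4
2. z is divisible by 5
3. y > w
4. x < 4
Yes

Take x = -1, y = 0, z = 0, w = -1. Substituting into each constraint:
  (1) 2(-1) + 3(0) + 0 + 2(-1) = -4 ✓
  (2) 0 = 5 × 0, remainder 0 ✓
  (3) 0 > -1 ✓
  (4) -1 < 4 ✓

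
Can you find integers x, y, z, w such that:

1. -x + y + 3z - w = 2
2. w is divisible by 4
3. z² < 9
Yes

Take x = 1, y = 0, z = 1, w = 0. Substituting into each constraint:
  (1) (-1) + 0 + 3(1) + 0 = 2 ✓
  (2) 0 = 4 × 0, remainder 0 ✓
  (3) z² = (1)² = 1, and 1 < 9 ✓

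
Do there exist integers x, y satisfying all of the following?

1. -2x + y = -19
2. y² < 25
Yes

Take x = 9, y = -1. Substituting into each constraint:
  (1) -2(9) + (-1) = -19 ✓
  (2) y² = (-1)² = 1, and 1 < 25 ✓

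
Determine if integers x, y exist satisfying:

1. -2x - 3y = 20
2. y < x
Yes

Take x = -1, y = -6. Substituting into each constraint:
  (1) -2(-1) - 3(-6) = 20 ✓
  (2) -6 < -1 ✓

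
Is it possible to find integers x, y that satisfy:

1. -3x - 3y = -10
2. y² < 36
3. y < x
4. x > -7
No

Even the single constraint (-3x - 3y = -10) is infeasible over the integers.

  - -3x - 3y = -10: every term on the left is divisible by 3, so the LHS ≡ 0 (mod 3), but the RHS -10 is not — no integer solution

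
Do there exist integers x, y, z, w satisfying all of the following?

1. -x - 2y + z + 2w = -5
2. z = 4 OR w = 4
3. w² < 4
Yes

Take x = -1, y = 5, z = 4, w = 0. Substituting into each constraint:
  (1) 1 - 2(5) + 4 + 2(0) = -5 ✓
  (2) z = 4, target 4 ✓ (first branch holds)
  (3) w² = (0)² = 0, and 0 < 4 ✓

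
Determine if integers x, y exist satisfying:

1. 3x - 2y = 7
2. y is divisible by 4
Yes

Take x = 5, y = 4. Substituting into each constraint:
  (1) 3(5) - 2(4) = 7 ✓
  (2) 4 = 4 × 1, remainder 0 ✓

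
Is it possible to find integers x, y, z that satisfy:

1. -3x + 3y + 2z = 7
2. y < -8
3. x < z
Yes

Take x = -32, y = -9, z = -31. Substituting into each constraint:
  (1) -3(-32) + 3(-9) + 2(-31) = 7 ✓
  (2) -9 < -8 ✓
  (3) -32 < -31 ✓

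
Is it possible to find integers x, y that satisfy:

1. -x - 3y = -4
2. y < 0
Yes

Take x = 7, y = -1. Substituting into each constraint:
  (1) (-7) - 3(-1) = -4 ✓
  (2) -1 < 0 ✓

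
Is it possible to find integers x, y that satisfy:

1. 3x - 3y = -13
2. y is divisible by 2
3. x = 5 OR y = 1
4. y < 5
No

Even the single constraint (3x - 3y = -13) is infeasible over the integers.

  - 3x - 3y = -13: every term on the left is divisible by 3, so the LHS ≡ 0 (mod 3), but the RHS -13 is not — no integer solution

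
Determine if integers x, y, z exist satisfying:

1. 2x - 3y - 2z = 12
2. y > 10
Yes

Take x = 0, y = 12, z = -24. Substituting into each constraint:
  (1) 2(0) - 3(12) - 2(-24) = 12 ✓
  (2) 12 > 10 ✓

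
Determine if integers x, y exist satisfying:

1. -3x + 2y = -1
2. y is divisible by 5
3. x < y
Yes

Take x = 7, y = 10. Substituting into each constraint:
  (1) -3(7) + 2(10) = -1 ✓
  (2) 10 = 5 × 2, remainder 0 ✓
  (3) 7 < 10 ✓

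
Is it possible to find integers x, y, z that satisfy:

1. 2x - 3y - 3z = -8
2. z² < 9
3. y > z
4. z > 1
Yes

Take x = 5, y = 4, z = 2. Substituting into each constraint:
  (1) 2(5) - 3(4) - 3(2) = -8 ✓
  (2) z² = (2)² = 4, and 4 < 9 ✓
  (3) 4 > 2 ✓
  (4) 2 > 1 ✓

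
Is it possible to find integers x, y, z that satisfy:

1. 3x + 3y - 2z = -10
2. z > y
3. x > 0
Yes

Take x = 1, y = -11, z = -10. Substituting into each constraint:
  (1) 3(1) + 3(-11) - 2(-10) = -10 ✓
  (2) -10 > -11 ✓
  (3) 1 > 0 ✓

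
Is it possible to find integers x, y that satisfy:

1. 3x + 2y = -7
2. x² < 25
Yes

Take x = 1, y = -5. Substituting into each constraint:
  (1) 3(1) + 2(-5) = -7 ✓
  (2) x² = (1)² = 1, and 1 < 25 ✓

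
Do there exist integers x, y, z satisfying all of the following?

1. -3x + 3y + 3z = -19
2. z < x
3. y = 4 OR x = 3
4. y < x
No

Even the single constraint (-3x + 3y + 3z = -19) is infeasible over the integers.

  - -3x + 3y + 3z = -19: every term on the left is divisible by 3, so the LHS ≡ 0 (mod 3), but the RHS -19 is not — no integer solution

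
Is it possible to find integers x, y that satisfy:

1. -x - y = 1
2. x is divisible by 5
Yes

Take x = 0, y = -1. Substituting into each constraint:
  (1) 0 + 1 = 1 ✓
  (2) 0 = 5 × 0, remainder 0 ✓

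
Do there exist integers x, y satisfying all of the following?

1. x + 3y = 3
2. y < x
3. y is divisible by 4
Yes

Take x = 3, y = 0. Substituting into each constraint:
  (1) 3 + 3(0) = 3 ✓
  (2) 0 < 3 ✓
  (3) 0 = 4 × 0, remainder 0 ✓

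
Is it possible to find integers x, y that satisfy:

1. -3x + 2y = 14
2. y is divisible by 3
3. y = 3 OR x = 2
No

The full constraint system is jointly infeasible over the integers. Each constraint and what it forces:

  - -3x + 2y = 14: is a linear equation tying the variables together
  - y is divisible by 3: restricts y to multiples of 3
  - y = 3 OR x = 2: forces a choice: either y = 3 or x = 2

Modular obstruction: writing y = 3y', every remaining term of the linear equation is divisible by 3, so the left side is ≡ 0 (mod 3); but the right side 14 ≡ 2 (mod 3). No integers can satisfy it.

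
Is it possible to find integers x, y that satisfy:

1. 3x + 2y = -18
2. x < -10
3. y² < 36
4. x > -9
No

A contradictory subset is {x < -10, x > -9}. No integer assignment can satisfy these jointly:

  - x < -10: bounds one variable relative to a constant
  - x > -9: bounds one variable relative to a constant

Direct contradiction: the bounds on x require x ≥ -8 and x ≤ -11 simultaneously, which is empty.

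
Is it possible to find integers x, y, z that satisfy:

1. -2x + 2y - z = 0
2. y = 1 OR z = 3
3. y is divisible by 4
No

The full constraint system is jointly infeasible over the integers. Each constraint and what it forces:

  - -2x + 2y - z = 0: is a linear equation tying the variables together
  - y = 1 OR z = 3: forces a choice: either y = 1 or z = 3
  - y is divisible by 4: restricts y to multiples of 4

Split on the disjunction (y = 1 OR z = 3):
  • If y = 1: this contradicts the divisibility constraint — 1 is not a multiple of 4.
  • If z = 3: with z = 3, writing y = 4y', every remaining term of the linear equation is divisible by 2, so the left side is ≡ 0 (mod 2); but the right side 3 ≡ 1 (mod 2). No integers can satisfy it.
Both branches are infeasible, so the system has no integer solution.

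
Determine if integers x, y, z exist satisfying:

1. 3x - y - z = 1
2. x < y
Yes

Take x = 0, y = 1, z = -2. Substituting into each constraint:
  (1) 3(0) + (-1) + 2 = 1 ✓
  (2) 0 < 1 ✓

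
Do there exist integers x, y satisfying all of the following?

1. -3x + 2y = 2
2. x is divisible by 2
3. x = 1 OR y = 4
Yes

Take x = 2, y = 4. Substituting into each constraint:
  (1) -3(2) + 2(4) = 2 ✓
  (2) 2 = 2 × 1, remainder 0 ✓
  (3) y = 4, target 4 ✓ (second branch holds)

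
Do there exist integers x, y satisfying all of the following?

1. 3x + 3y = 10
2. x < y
No

Even the single constraint (3x + 3y = 10) is infeasible over the integers.

  - 3x + 3y = 10: every term on the left is divisible by 3, so the LHS ≡ 0 (mod 3), but the RHS 10 is not — no integer solution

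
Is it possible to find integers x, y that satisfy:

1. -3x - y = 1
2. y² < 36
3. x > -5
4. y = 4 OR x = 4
No

A contradictory subset is {-3x - y = 1, y² < 36, y = 4 OR x = 4}. No integer assignment can satisfy these jointly:

  - -3x - y = 1: is a linear equation tying the variables together
  - y² < 36: restricts y to |y| ≤ 5
  - y = 4 OR x = 4: forces a choice: either y = 4 or x = 4

Split on the disjunction (y = 4 OR x = 4):
  • If y = 4: with y = 4, every remaining term of the linear equation is divisible by 3, so the left side is ≡ 0 (mod 3); but the right side 5 ≡ 2 (mod 3). No integers can satisfy it.
  • If x = 4: the equation forces y = -13, but y² < 36 requires |y| ≤ 5.
Both branches are infeasible, so the system has no integer solution.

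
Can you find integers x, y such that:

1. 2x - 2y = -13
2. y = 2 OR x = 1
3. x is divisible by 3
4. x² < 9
No

Even the single constraint (2x - 2y = -13) is infeasible over the integers.

  - 2x - 2y = -13: every term on the left is divisible by 2, so the LHS ≡ 0 (mod 2), but the RHS -13 is not — no integer solution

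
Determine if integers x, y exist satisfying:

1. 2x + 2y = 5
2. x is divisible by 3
No

Even the single constraint (2x + 2y = 5) is infeasible over the integers.

  - 2x + 2y = 5: every term on the left is divisible by 2, so the LHS ≡ 0 (mod 2), but the RHS 5 is not — no integer solution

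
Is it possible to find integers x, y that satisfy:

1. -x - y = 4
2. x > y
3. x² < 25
Yes

Take x = 0, y = -4. Substituting into each constraint:
  (1) 0 + 4 = 4 ✓
  (2) 0 > -4 ✓
  (3) x² = (0)² = 0, and 0 < 25 ✓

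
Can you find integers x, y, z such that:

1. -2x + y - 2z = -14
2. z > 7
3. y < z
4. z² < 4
No

A contradictory subset is {z > 7, z² < 4}. No integer assignment can satisfy these jointly:

  - z > 7: bounds one variable relative to a constant
  - z² < 4: restricts z to |z| ≤ 1

Direct contradiction: the bounds on z require z ≥ 8 and z ≤ 1 simultaneously, which is empty.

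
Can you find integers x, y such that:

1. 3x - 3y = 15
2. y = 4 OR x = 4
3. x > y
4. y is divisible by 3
No

A contradictory subset is {3x - 3y = 15, y = 4 OR x = 4, y is divisible by 3}. No integer assignment can satisfy these jointly:

  - 3x - 3y = 15: is a linear equation tying the variables together
  - y = 4 OR x = 4: forces a choice: either y = 4 or x = 4
  - y is divisible by 3: restricts y to multiples of 3

Split on the disjunction (y = 4 OR x = 4):
  • If y = 4: this contradicts the divisibility constraint — 4 is not a multiple of 3.
  • If x = 4: with x = 4, writing y = 3y', every remaining term of the linear equation is divisible by 9, so the left side is ≡ 0 (mod 9); but the right side 3 ≡ 3 (mod 9). No integers can satisfy it.
Both branches are infeasible, so the system has no integer solution.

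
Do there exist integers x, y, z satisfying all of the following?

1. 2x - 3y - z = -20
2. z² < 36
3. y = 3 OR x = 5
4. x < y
Yes

Take x = 5, y = 11, z = -3. Substituting into each constraint:
  (1) 2(5) - 3(11) + 3 = -20 ✓
  (2) z² = (-3)² = 9, and 9 < 36 ✓
  (3) x = 5, target 5 ✓ (second branch holds)
  (4) 5 < 11 ✓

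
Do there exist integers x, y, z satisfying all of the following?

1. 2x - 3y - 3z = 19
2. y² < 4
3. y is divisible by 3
Yes

Take x = 2, y = 0, z = -5. Substituting into each constraint:
  (1) 2(2) - 3(0) - 3(-5) = 19 ✓
  (2) y² = (0)² = 0, and 0 < 4 ✓
  (3) 0 = 3 × 0, remainder 0 ✓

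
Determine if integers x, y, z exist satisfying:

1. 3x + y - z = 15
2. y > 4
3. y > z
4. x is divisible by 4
Yes

Take x = 4, y = 5, z = 2. Substituting into each constraint:
  (1) 3(4) + 5 + (-2) = 15 ✓
  (2) 5 > 4 ✓
  (3) 5 > 2 ✓
  (4) 4 = 4 × 1, remainder 0 ✓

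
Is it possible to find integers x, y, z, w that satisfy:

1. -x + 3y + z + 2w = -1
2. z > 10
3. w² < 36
Yes

Take x = 12, y = 0, z = 11, w = 0. Substituting into each constraint:
  (1) (-12) + 3(0) + 11 + 2(0) = -1 ✓
  (2) 11 > 10 ✓
  (3) w² = (0)² = 0, and 0 < 36 ✓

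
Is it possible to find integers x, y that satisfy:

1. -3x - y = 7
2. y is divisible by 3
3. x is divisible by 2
No

A contradictory subset is {-3x - y = 7, y is divisible by 3}. No integer assignment can satisfy these jointly:

  - -3x - y = 7: is a linear equation tying the variables together
  - y is divisible by 3: restricts y to multiples of 3

Modular obstruction: writing y = 3y', every remaining term of the linear equation is divisible by 3, so the left side is ≡ 0 (mod 3); but the right side 7 ≡ 1 (mod 3). No integers can satisfy it.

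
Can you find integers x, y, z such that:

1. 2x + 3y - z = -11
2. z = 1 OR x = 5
Yes

Take x = 5, y = -7, z = 0. Substituting into each constraint:
  (1) 2(5) + 3(-7) + 0 = -11 ✓
  (2) x = 5, target 5 ✓ (second branch holds)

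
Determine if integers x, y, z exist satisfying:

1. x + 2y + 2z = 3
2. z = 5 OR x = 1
Yes

Take x = 3, y = -5, z = 5. Substituting into each constraint:
  (1) 3 + 2(-5) + 2(5) = 3 ✓
  (2) z = 5, target 5 ✓ (first branch holds)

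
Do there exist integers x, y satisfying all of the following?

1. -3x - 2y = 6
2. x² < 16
Yes

Take x = -2, y = 0. Substituting into each constraint:
  (1) -3(-2) - 2(0) = 6 ✓
  (2) x² = (-2)² = 4, and 4 < 16 ✓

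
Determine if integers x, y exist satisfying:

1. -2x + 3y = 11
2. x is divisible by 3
No

The full constraint system is jointly infeasible over the integers. Each constraint and what it forces:

  - -2x + 3y = 11: is a linear equation tying the variables together
  - x is divisible by 3: restricts x to multiples of 3

Modular obstruction: writing x = 3x', every remaining term of the linear equation is divisible by 3, so the left side is ≡ 0 (mod 3); but the right side 11 ≡ 2 (mod 3). No integers can satisfy it.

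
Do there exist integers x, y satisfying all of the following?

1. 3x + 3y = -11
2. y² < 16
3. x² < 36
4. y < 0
No

Even the single constraint (3x + 3y = -11) is infeasible over the integers.

  - 3x + 3y = -11: every term on the left is divisible by 3, so the LHS ≡ 0 (mod 3), but the RHS -11 is not — no integer solution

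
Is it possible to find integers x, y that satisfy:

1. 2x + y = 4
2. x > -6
Yes

Take x = 0, y = 4. Substituting into each constraint:
  (1) 2(0) + 4 = 4 ✓
  (2) 0 > -6 ✓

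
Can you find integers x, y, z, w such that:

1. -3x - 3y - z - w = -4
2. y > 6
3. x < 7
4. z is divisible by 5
Yes

Take x = -6, y = 7, z = 0, w = 1. Substituting into each constraint:
  (1) -3(-6) - 3(7) + 0 + (-1) = -4 ✓
  (2) 7 > 6 ✓
  (3) -6 < 7 ✓
  (4) 0 = 5 × 0, remainder 0 ✓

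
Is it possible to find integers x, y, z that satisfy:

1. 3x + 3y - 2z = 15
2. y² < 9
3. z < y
Yes

Take x = 4, y = 1, z = 0. Substituting into each constraint:
  (1) 3(4) + 3(1) - 2(0) = 15 ✓
  (2) y² = (1)² = 1, and 1 < 9 ✓
  (3) 0 < 1 ✓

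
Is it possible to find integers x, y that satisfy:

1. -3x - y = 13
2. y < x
Yes

Take x = 0, y = -13. Substituting into each constraint:
  (1) -3(0) + 13 = 13 ✓
  (2) -13 < 0 ✓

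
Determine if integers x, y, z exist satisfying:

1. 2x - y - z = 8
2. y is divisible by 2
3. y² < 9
Yes

Take x = 0, y = 0, z = -8. Substituting into each constraint:
  (1) 2(0) + 0 + 8 = 8 ✓
  (2) 0 = 2 × 0, remainder 0 ✓
  (3) y² = (0)² = 0, and 0 < 9 ✓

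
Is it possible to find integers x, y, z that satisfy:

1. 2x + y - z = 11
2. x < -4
Yes

Take x = -5, y = 0, z = -21. Substituting into each constraint:
  (1) 2(-5) + 0 + 21 = 11 ✓
  (2) -5 < -4 ✓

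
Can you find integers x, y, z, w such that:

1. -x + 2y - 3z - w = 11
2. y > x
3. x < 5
Yes

Take x = -1, y = 0, z = 0, w = -10. Substituting into each constraint:
  (1) 1 + 2(0) - 3(0) + 10 = 11 ✓
  (2) 0 > -1 ✓
  (3) -1 < 5 ✓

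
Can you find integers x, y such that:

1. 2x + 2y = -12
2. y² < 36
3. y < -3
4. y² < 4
No

A contradictory subset is {y < -3, y² < 4}. No integer assignment can satisfy these jointly:

  - y < -3: bounds one variable relative to a constant
  - y² < 4: restricts y to |y| ≤ 1

Direct contradiction: the bounds on y require y ≥ -1 and y ≤ -4 simultaneously, which is empty.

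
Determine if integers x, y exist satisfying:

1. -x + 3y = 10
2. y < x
Yes

Take x = 8, y = 6. Substituting into each constraint:
  (1) (-8) + 3(6) = 10 ✓
  (2) 6 < 8 ✓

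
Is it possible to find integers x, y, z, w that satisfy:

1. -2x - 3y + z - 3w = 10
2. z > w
Yes

Take x = -6, y = 1, z = 1, w = 0. Substituting into each constraint:
  (1) -2(-6) - 3(1) + 1 - 3(0) = 10 ✓
  (2) 1 > 0 ✓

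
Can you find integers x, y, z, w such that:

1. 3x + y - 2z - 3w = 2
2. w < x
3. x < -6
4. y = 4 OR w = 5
Yes

Take x = -7, y = 4, z = 4, w = -9. Substituting into each constraint:
  (1) 3(-7) + 4 - 2(4) - 3(-9) = 2 ✓
  (2) -9 < -7 ✓
  (3) -7 < -6 ✓
  (4) y = 4, target 4 ✓ (first branch holds)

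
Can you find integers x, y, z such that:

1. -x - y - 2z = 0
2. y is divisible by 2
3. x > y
Yes

Take x = 2, y = 0, z = -1. Substituting into each constraint:
  (1) (-2) + 0 - 2(-1) = 0 ✓
  (2) 0 = 2 × 0, remainder 0 ✓
  (3) 2 > 0 ✓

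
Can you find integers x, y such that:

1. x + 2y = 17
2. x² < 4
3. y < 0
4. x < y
No

A contradictory subset is {x + 2y = 17, y < 0, x < y}. No integer assignment can satisfy these jointly:

  - x + 2y = 17: is a linear equation tying the variables together
  - y < 0: bounds one variable relative to a constant
  - x < y: bounds one variable relative to another variable

Propagating the comparison: x < y and y ≤ -1 give x ≤ -2. Range argument: with x ∈ [−∞, -2], y ∈ [−∞, -1], the left side of the equation is at most -4, but the right side is 17 > -4. No integer solution exists.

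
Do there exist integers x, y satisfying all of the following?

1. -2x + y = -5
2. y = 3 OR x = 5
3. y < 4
Yes

Take x = 4, y = 3. Substituting into each constraint:
  (1) -2(4) + 3 = -5 ✓
  (2) y = 3, target 3 ✓ (first branch holds)
  (3) 3 < 4 ✓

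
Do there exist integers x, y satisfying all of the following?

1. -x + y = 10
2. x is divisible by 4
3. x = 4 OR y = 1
Yes

Take x = 4, y = 14. Substituting into each constraint:
  (1) (-4) + 14 = 10 ✓
  (2) 4 = 4 × 1, remainder 0 ✓
  (3) x = 4, target 4 ✓ (first branch holds)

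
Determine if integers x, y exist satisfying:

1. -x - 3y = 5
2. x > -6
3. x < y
Yes

Take x = -2, y = -1. Substituting into each constraint:
  (1) 2 - 3(-1) = 5 ✓
  (2) -2 > -6 ✓
  (3) -2 < -1 ✓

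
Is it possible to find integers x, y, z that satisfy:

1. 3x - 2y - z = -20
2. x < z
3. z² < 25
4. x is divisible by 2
Yes

Take x = 0, y = 9, z = 2. Substituting into each constraint:
  (1) 3(0) - 2(9) + (-2) = -20 ✓
  (2) 0 < 2 ✓
  (3) z² = (2)² = 4, and 4 < 25 ✓
  (4) 0 = 2 × 0, remainder 0 ✓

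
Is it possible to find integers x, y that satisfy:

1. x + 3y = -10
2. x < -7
Yes

Take x = -10, y = 0. Substituting into each constraint:
  (1) (-10) + 3(0) = -10 ✓
  (2) -10 < -7 ✓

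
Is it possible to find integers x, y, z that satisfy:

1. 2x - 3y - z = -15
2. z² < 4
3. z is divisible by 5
Yes

Take x = -6, y = 1, z = 0. Substituting into each constraint:
  (1) 2(-6) - 3(1) + 0 = -15 ✓
  (2) z² = (0)² = 0, and 0 < 4 ✓
  (3) 0 = 5 × 0, remainder 0 ✓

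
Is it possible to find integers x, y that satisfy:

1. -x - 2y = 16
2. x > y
Yes

Take x = 0, y = -8. Substituting into each constraint:
  (1) 0 - 2(-8) = 16 ✓
  (2) 0 > -8 ✓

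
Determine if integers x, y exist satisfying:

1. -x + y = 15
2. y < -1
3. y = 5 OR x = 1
No

The full constraint system is jointly infeasible over the integers. Each constraint and what it forces:

  - -x + y = 15: is a linear equation tying the variables together
  - y < -1: bounds one variable relative to a constant
  - y = 5 OR x = 1: forces a choice: either y = 5 or x = 1

Split on the disjunction (y = 5 OR x = 1):
  • If y = 5: this contradicts the bound y ≤ -2.
  • If x = 1: the equation forces y = 16, which contradicts the bound y ≤ -2.
Both branches are infeasible, so the system has no integer solution.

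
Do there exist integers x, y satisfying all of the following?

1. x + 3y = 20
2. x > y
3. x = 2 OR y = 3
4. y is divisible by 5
No

The full constraint system is jointly infeasible over the integers. Each constraint and what it forces:

  - x + 3y = 20: is a linear equation tying the variables together
  - x > y: bounds one variable relative to another variable
  - x = 2 OR y = 3: forces a choice: either x = 2 or y = 3
  - y is divisible by 5: restricts y to multiples of 5

Split on the disjunction (x = 2 OR y = 3):
  • If x = 2: with x = 2, writing y = 5y', every remaining term of the linear equation is divisible by 15, so the left side is ≡ 0 (mod 15); but the right side 18 ≡ 3 (mod 15). No integers can satisfy it.
  • If y = 3: this contradicts the divisibility constraint — 3 is not a multiple of 5.
Both branches are infeasible, so the system has no integer solution.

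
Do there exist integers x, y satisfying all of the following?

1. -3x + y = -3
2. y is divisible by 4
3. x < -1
Yes

Take x = -3, y = -12. Substituting into each constraint:
  (1) -3(-3) + (-12) = -3 ✓
  (2) -12 = 4 × -3, remainder 0 ✓
  (3) -3 < -1 ✓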